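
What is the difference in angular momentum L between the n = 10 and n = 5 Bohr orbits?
5.27e-34 J·s (or 5ℏ)

In the Bohr model, L_n = nℏ where ℏ = 1.0546e-34 J·s.

L_10 = 10ℏ = 1.0546e-33 J·s
L_5 = 5ℏ = 5.2730e-34 J·s

ΔL = L_10 - L_5 = (10 - 5)ℏ = 5ℏ
ΔL = 5 × 1.0546e-34 J·s = 5.27e-34 J·s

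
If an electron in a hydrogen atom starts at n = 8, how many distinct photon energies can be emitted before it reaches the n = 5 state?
6

The electron can occupy levels n = 5, 6, ..., 8 during de-excitation — that is m = 8 - 5 + 1 = 4 distinct levels.

The number of distinct spectral lines equals the number of ways to choose 2 of these m levels (each pair gives one possible emission transition):

Number of lines = m(m-1)/2 = 4×3/2 = 6

These correspond to all possible transitions between the 4 levels:
8 → 7, 8 → 6, 8 → 5, 7 → 6, 7 → 5, 6 → 5

Each transition produces a photon with a unique energy (and thus wavelength). This count does not depend on Z.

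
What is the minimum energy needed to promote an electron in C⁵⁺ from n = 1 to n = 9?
483.758 eV

The energy levels of a hydrogen-like atom are E_n = -13.6057 Z² eV / n².

Energy at n = 1: E_1 = -13.6057 × 6² / 1² = -489.805200 eV
Energy at n = 9: E_9 = -13.6057 × 6² / 9² = -6.046978 eV

The excitation energy is the difference:
ΔE = E_9 - E_1
ΔE = -6.046978 - (-489.805200)
ΔE = 483.758 eV

Since this is positive, energy must be absorbed (photon absorption).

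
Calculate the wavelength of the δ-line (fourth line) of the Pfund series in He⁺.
823.80 nm

The lines of a series are numbered from the longest wavelength (smallest ΔE) outward; the fourth line is the transition from n = n_f + 4 to n_f.
The Pfund series has all transitions ending at n_f = 5.

For He⁺ (Z = 2), the fourth line (δ-line) is the jump from n = 9 to n = 5:
E_9 = -13.6057 × 2² / 9² = -0.671886 eV
E_5 = -13.6057 × 2² / 5² = -2.176912 eV
ΔE = E_9 - E_5 = 1.505026 eV

λ = hc/E = 1239.84 eV·nm / 1.505026 eV
λ = 823.80 nm

This is the δ-line of the Pfund series in He⁺.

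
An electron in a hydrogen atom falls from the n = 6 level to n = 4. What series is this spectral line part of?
Brackett series

The spectral series in hydrogen are named based on the final (lower) energy level:
- Lyman series: n_final = 1 (ultraviolet)
- Balmer series: n_final = 2 (visible/near-UV)
- Paschen series: n_final = 3 (infrared)
- Brackett series: n_final = 4 (infrared)
- Pfund series: n_final = 5 (far infrared)

Since this transition ends at n = 4, it belongs to the Brackett series.

For reference, this 6 → 4 line has photon energy
ΔE = 13.6057 eV × (1/4² - 1/6²) = 0.47242014 eV,
corresponding to wavelength λ = hc/ΔE = 1239.84 eV·nm / 0.47242014 eV = 2624.44 nm in the infrared region.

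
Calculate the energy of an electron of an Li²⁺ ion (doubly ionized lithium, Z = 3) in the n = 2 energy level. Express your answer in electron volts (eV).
-30.6128 eV

The energy levels of a hydrogen-like atom are given by:
E_n = -13.6057 Z² / n² eV  (with Z = 3 for Li²⁺)

For n = 2:
E_2 = -13.6057 × 3² / 2²
E_2 = -13.6057 × 9 / 4
E_2 = -30.6128 eV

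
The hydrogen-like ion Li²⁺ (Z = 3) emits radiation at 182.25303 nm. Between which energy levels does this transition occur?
n = 12 → n = 4

First, find the photon energy from the wavelength (hc = 1239.84 eV·nm):
E = hc/λ = 1239.84 eV·nm / 182.25303 nm = 6.8028499 eV

The energy levels of Li²⁺ satisfy E_n = -13.6057 × 3² / n² eV, so an emission n_i → n_f releases
ΔE = 13.6057 × 3² × (1/n_f² − 1/n_i²) eV.

Setting ΔE equal to the photon energy:
1/n_f² − 1/n_i² = 6.8028499 / (13.6057 × 3²) = 0.055555555

Since 1/n_i² must be positive, we need 1/n_f² > 0.055555555, i.e. n_f ≤ 4. For each allowed n_f, solve n_i = (1/n_f² − 0.055555555)^(−1/2) and check whether it is a whole number:
  n_f = 1: 1/n_i² = 1.000000000 − 0.055555555 = 0.944444445 → n_i = 1.029  (not an integer) ✗
  n_f = 2: 1/n_i² = 0.250000000 − 0.055555555 = 0.194444445 → n_i = 2.268  (not an integer) ✗
  n_f = 3: 1/n_i² = 0.111111111 − 0.055555555 = 0.055555556 → n_i = 4.243  (not an integer) ✗
  n_f = 4: 1/n_i² = 0.062500000 − 0.055555555 = 0.006944445 → n_i = 12.000  → integer, n_i = 12 ✓

Only n_f = 4 gives an integer upper level, n_i = 12.

The transition is from n = 12 to n = 4 (emission).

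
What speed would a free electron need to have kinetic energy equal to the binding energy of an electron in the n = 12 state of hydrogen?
1.8231e+05 m/s (or 0.060811% of c)

The binding energy at n = 12 for hydrogen is:
E_12 = -13.6057/12² = -0.094484028 eV
|E_12| = 0.094484028 eV

Convert to Joules:
KE = 0.094484028 eV × (1.602177 × 10⁻¹⁹ J/eV) = 1.513801e-20 J

Using KE = ½mv²:
v = √(2·KE/m_e)
v = √(2 × 1.513801e-20 J / 9.10938 × 10⁻³¹ kg)
v = 1.8231e+05 m/s

This is approximately 0.060811% the speed of light.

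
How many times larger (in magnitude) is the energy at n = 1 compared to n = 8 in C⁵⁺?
64.000

Using E_n = -13.6057 Z² / n² eV with Z = 6:

E_1 = -13.6057 × 6² / 1² = -489.8052 / 1 = -489.805200000 eV
E_8 = -13.6057 × 6² / 8² = -489.8052 / 64 = -7.653206250 eV

The ratio is:
E_1/E_8 = (-489.805200000) / (-7.653206250)
E_1/E_8 = (-489.8052/1) / (-489.8052/64)
E_1/E_8 = 64/1
E_1/E_8 = 64.000
(Note: the Z² factors cancel in the ratio.)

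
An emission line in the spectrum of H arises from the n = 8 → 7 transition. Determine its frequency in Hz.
1.574e+13 Hz

First, find the transition energy:
E_8 = -13.6057 / 8² = -0.21258906 eV
E_7 = -13.6057 / 7² = -0.27766735 eV
|ΔE| = |E_7 - E_8| = 0.06507829 eV

Convert to Joules: E = 0.06507829 eV × (1.602177 × 10⁻¹⁹ J/eV) = 1.04267e-20 J

Using E = hf:
f = E/h = 1.04267e-20 J / (6.62607 × 10⁻³⁴ J·s)
f = 1.574e+13 Hz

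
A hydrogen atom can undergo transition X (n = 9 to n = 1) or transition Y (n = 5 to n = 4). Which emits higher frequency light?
9 → 1

Calculate the energy for each transition:

Transition 9 → 1:
ΔE₁ = |E_1 - E_9| = |-13.6057/1² - (-13.6057/9²)|
ΔE₁ = |-13.60570000 - (-0.16797160)| = 13.43773 eV

Transition 5 → 4:
ΔE₂ = |E_4 - E_5| = |-13.6057/4² - (-13.6057/5²)|
ΔE₂ = |-0.85035625 - (-0.54422800)| = 0.30613 eV

Since 13.43773 eV > 0.30613 eV, the transition 9 → 1 emits the more energetic photon.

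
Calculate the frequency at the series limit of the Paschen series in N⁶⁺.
1.79e+16 Hz

The series limit corresponds to the transition from n = ∞ to n = 3.
This is the highest energy (shortest wavelength) transition in the Paschen series.

E_∞ = 0 eV
E_3 = -13.6057 × 7² / 3² = -74.07547778 eV

Energy at series limit:
ΔE = E_∞ - E_3 = 0 - (-74.07547778) = 74.07547778 eV
E = 74.07547778 eV × (1.602177 × 10⁻¹⁹ J/eV) = 1.1868e-17 J
f = E/h = 1.1868e-17 J / (6.62607 × 10⁻³⁴ J·s) = 1.79e+16 Hz

This energy equals the ionization energy from the n = 3 state of N⁶⁺.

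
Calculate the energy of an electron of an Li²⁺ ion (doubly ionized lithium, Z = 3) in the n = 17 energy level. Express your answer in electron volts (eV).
-0.42 eV

The energy levels of a hydrogen-like atom are given by:
E_n = -13.6057 Z² / n² eV  (with Z = 3 for Li²⁺)

For n = 17:
E_17 = -13.6057 × 3² / 17²
E_17 = -13.6057 × 9 / 289
E_17 = -0.42 eV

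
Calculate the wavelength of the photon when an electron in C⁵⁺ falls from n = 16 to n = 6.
106.0381 nm

First, find the transition energy using E_n = -13.6057 Z² / n² eV:
E_16 = -13.6057 × 6² / 16² = -1.9133016 eV
E_6 = -13.6057 × 6² / 6² = -13.6057000 eV

Photon energy: |ΔE| = |E_6 - E_16| = 11.6923984 eV

Convert to wavelength using E = hc/λ with hc = 1239.84 eV·nm:
λ = hc/E = 1239.84 eV·nm / 11.6923984 eV
λ = 106.0381 nm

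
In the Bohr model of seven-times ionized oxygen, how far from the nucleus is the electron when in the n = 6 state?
0.2381 nm (or 2.3813 Å)

The Bohr radius formula is:
r_n = n² a₀ / Z

where a₀ = 0.0529177 nm is the Bohr radius.

For O⁷⁺ (Z = 8) at n = 6:
r_6 = 6² × 0.0529177 nm / 8
r_6 = 36 × 0.0529177 nm / 8
r_6 = 1.90504 nm / 8
r_6 = 0.2381 nm

The electron orbits at approximately 0.2381 nm from the nucleus.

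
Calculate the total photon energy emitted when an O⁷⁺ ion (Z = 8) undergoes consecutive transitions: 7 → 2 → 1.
852.994090 eV

The energy levels of O⁷⁺ are E_n = -13.6057 × 8² / n² eV.

First transition (7 → 2):
ΔE₁ = |E_2 - E_7|
ΔE₁ = |-217.691200000000 - (-17.770710204082)| = 199.920489796 eV

Second transition (2 → 1):
ΔE₂ = |E_1 - E_2|
ΔE₂ = |-870.764800000000 - (-217.691200000000)| = 653.073600000 eV

Total energy released:
E_total = ΔE₁ + ΔE₂ = 199.920489796 + 653.073600000 = 852.994090 eV

Note: This equals the direct transition 7 → 1: 852.994090 eV ✓
Energy is conserved regardless of the path taken.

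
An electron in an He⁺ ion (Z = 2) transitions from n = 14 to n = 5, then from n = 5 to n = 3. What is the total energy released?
5.76931 eV

The energy levels of He⁺ are E_n = -13.6057 × 2² / n² eV.

First transition (14 → 5):
ΔE₁ = |E_5 - E_14|
ΔE₁ = |-2.17691200000 - (-0.27766734694)| = 1.89924465 eV

Second transition (5 → 3):
ΔE₂ = |E_3 - E_5|
ΔE₂ = |-6.04697777778 - (-2.17691200000)| = 3.87006578 eV

Total energy released:
E_total = ΔE₁ + ΔE₂ = 1.89924465 + 3.87006578 = 5.76931 eV

Note: This equals the direct transition 14 → 3: 5.76931 eV ✓
Energy is conserved regardless of the path taken.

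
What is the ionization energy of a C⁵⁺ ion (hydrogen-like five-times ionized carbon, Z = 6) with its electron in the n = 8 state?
7.653 eV

The ionization energy is the energy needed to remove the electron completely (n → ∞).

For a hydrogen-like ion with Z = 6, E_n = -13.6057 Z² / n² eV.

At n = 8: E_8 = -13.6057 × 6² / 8² = -7.653206 eV
At n = ∞: E_∞ = 0 eV

Ionization energy = E_∞ - E_8 = 0 - (-7.653206) = 7.653206 eV
Ionization energy ≈ 7.653 eV

This is also called the binding energy of the electron in state n = 8.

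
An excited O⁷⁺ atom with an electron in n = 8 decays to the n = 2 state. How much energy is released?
204.085500 eV

The energy levels are E_n = -13.6057 Z² eV / n².

Energy at n = 8: E_8 = -13.6057 × 8² / 8² = -13.605700000 eV
Energy at n = 2: E_2 = -13.6057 × 8² / 2² = -217.691200000 eV

For emission (electron falling to lower state), the photon energy is:
E_photon = E_8 - E_2 = |-13.605700000 - (-217.691200000)|
E_photon = 204.085500 eV

This energy is carried away by the emitted photon.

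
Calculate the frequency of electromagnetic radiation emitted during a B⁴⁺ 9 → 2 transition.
1.955e+16 Hz

First, find the transition energy:
E_9 = -13.6057 × 5² / 9² = -4.19929012 eV
E_2 = -13.6057 × 5² / 2² = -85.03562500 eV
|ΔE| = |E_2 - E_9| = 80.83633488 eV

Convert to Joules: E = 80.83633488 eV × (1.602177 × 10⁻¹⁹ J/eV) = 1.29514e-17 J

Using E = hf:
f = E/h = 1.29514e-17 J / (6.62607 × 10⁻³⁴ J·s)
f = 1.955e+16 Hz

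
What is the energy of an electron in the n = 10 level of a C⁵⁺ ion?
-4.8981 eV

For hydrogen-like ions, the energy levels scale with Z²:
E_n = -13.6057 Z² / n² eV

For C⁵⁺ (Z = 6) at n = 10:
E_10 = -13.6057 × 6² / 10²
E_10 = -13.6057 × 36 / 100
E_10 = -489.8052 / 100
E_10 = -4.8981 eV

The energy is 36 times more negative than hydrogen at the same n due to the stronger nuclear charge.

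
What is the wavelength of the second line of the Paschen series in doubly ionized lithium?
142.3852 nm

The lines of a series are numbered from the longest wavelength (smallest ΔE) outward; the second line is the transition from n = n_f + 2 to n_f.
The Paschen series has all transitions ending at n_f = 3.

For Li²⁺ (Z = 3), the second line (β-line) is the jump from n = 5 to n = 3:
E_5 = -13.6057 × 3² / 5² = -4.89805200 eV
E_3 = -13.6057 × 3² / 3² = -13.60570000 eV
ΔE = E_5 - E_3 = 8.70764800 eV

λ = hc/E = 1239.84 eV·nm / 8.70764800 eV
λ = 142.3852 nm

This is the β-line of the Paschen series in Li²⁺.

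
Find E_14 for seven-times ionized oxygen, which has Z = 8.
-4.442678 eV

For hydrogen-like ions, the energy levels scale with Z²:
E_n = -13.6057 Z² / n² eV

For O⁷⁺ (Z = 8) at n = 14:
E_14 = -13.6057 × 8² / 14²
E_14 = -13.6057 × 64 / 196
E_14 = -870.7648 / 196
E_14 = -4.442678 eV

The energy is 64 times more negative than hydrogen at the same n due to the stronger nuclear charge.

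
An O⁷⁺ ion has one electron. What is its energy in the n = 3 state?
-96.752 eV

For hydrogen-like ions, the energy levels scale with Z²:
E_n = -13.6057 Z² / n² eV

For O⁷⁺ (Z = 8) at n = 3:
E_3 = -13.6057 × 8² / 3²
E_3 = -13.6057 × 64 / 9
E_3 = -870.7648 / 9
E_3 = -96.752 eV

The energy is 64 times more negative than hydrogen at the same n due to the stronger nuclear charge.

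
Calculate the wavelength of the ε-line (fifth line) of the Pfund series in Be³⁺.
189.8469 nm

The lines of a series are numbered from the longest wavelength (smallest ΔE) outward; the fifth line is the transition from n = n_f + 5 to n_f.
The Pfund series has all transitions ending at n_f = 5.

For Be³⁺ (Z = 4), the fifth line (ε-line) is the jump from n = 10 to n = 5:
E_10 = -13.6057 × 4² / 10² = -2.17691200 eV
E_5 = -13.6057 × 4² / 5² = -8.70764800 eV
ΔE = E_10 - E_5 = 6.53073600 eV

λ = hc/E = 1239.84 eV·nm / 6.53073600 eV
λ = 189.8469 nm

This is the ε-line of the Pfund series in Be³⁺.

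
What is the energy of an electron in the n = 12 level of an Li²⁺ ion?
-0.850356 eV

For hydrogen-like ions, the energy levels scale with Z²:
E_n = -13.6057 Z² / n² eV

For Li²⁺ (Z = 3) at n = 12:
E_12 = -13.6057 × 3² / 12²
E_12 = -13.6057 × 9 / 144
E_12 = -122.4513 / 144
E_12 = -0.850356 eV

The energy is 9 times more negative than hydrogen at the same n due to the stronger nuclear charge.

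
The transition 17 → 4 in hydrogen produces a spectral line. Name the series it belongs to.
Brackett series

The spectral series in hydrogen are named based on the final (lower) energy level:
- Lyman series: n_final = 1 (ultraviolet)
- Balmer series: n_final = 2 (visible/near-UV)
- Paschen series: n_final = 3 (infrared)
- Brackett series: n_final = 4 (infrared)
- Pfund series: n_final = 5 (far infrared)

Since this transition ends at n = 4, it belongs to the Brackett series.

For reference, this 17 → 4 line has photon energy
ΔE = 13.6057 eV × (1/4² - 1/17²) = 0.80327770329 eV,
corresponding to wavelength λ = hc/ΔE = 1239.84 eV·nm / 0.80327770329 eV = 1543.47618 nm in the infrared region.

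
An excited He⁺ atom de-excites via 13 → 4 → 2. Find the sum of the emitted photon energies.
13.28367 eV

The energy levels of He⁺ are E_n = -13.6057 × 2² / n² eV.

First transition (13 → 4):
ΔE₁ = |E_4 - E_13|
ΔE₁ = |-3.40142500000 - (-0.32202840237)| = 3.07939660 eV

Second transition (4 → 2):
ΔE₂ = |E_2 - E_4|
ΔE₂ = |-13.60570000000 - (-3.40142500000)| = 10.20427500 eV

Total energy released:
E_total = ΔE₁ + ΔE₂ = 3.07939660 + 10.20427500 = 13.28367 eV

Note: This equals the direct transition 13 → 2: 13.28367 eV ✓
Energy is conserved regardless of the path taken.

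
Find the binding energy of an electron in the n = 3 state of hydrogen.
1.512 eV

The ionization energy is the energy needed to remove the electron completely (n → ∞).

For hydrogen, E_n = -13.6057 eV / n².

At n = 3: E_3 = -13.6057 / 3² = -1.511744 eV
At n = ∞: E_∞ = 0 eV

Ionization energy = E_∞ - E_3 = 0 - (-1.511744) = 1.511744 eV
Ionization energy ≈ 1.512 eV

This is also called the binding energy of the electron in state n = 3.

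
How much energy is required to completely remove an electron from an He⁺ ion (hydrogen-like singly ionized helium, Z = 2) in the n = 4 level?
3.40143 eV

The ionization energy is the energy needed to remove the electron completely (n → ∞).

For a hydrogen-like ion with Z = 2, E_n = -13.6057 Z² / n² eV.

At n = 4: E_4 = -13.6057 × 2² / 4² = -3.40142500 eV
At n = ∞: E_∞ = 0 eV

Ionization energy = E_∞ - E_4 = 0 - (-3.40142500) = 3.40142500 eV
Ionization energy ≈ 3.40143 eV

This is also called the binding energy of the electron in state n = 4.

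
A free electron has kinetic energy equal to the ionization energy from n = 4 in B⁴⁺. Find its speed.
2.73462e+06 m/s (or 0.91217% of c)

The binding energy at n = 4 for B⁴⁺ is:
E_4 = -13.6057 × 5²/4² = -21.2589063 eV
|E_4| = 21.2589063 eV

Convert to Joules:
KE = 21.2589063 eV × (1.602177 × 10⁻¹⁹ J/eV) = 3.4060531e-18 J

Using KE = ½mv²:
v = √(2·KE/m_e)
v = √(2 × 3.4060531e-18 J / 9.10938 × 10⁻³¹ kg)
v = 2.73462e+06 m/s

This is approximately 0.91217% the speed of light.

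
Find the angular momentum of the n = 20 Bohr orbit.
2.10914e-33 J·s (or 20ℏ)

In the Bohr model, angular momentum is quantized:
L = nℏ

where ℏ = h/(2π) = 1.0545718e-34 J·s

For n = 20:
L = 20 × 1.0545718e-34 J·s
L = 2.10914e-33 J·s

This can also be written as L = 20ℏ.
The angular momentum is an integer multiple of the reduced Planck constant.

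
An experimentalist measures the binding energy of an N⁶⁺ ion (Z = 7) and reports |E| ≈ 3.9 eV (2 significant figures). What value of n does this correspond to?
n = 13

The exact energy levels follow E_n = -13.6057 Z² / n² eV with Z = 7.

The measured value (-3.9 eV) is reported to only 2 significant figures, so we must test candidate n values and see which one matches to that precision.

Candidate energies:
  n = 11:  E = -13.6057 × 7² / 11² = -5.50975 eV
  n = 12:  E = -13.6057 × 7² / 12² = -4.62972 eV
  n = 13:  E = -13.6057 × 7² / 13² = -3.94485 eV  ← matches
  n = 14:  E = -13.6057 × 7² / 14² = -3.40143 eV
  n = 15:  E = -13.6057 × 7² / 15² = -2.96302 eV

Checking against the measurement of -3.9 eV (2 sig figs), only n = 13 agrees:
E_13 = -3.94485 eV, which rounds to -3.9 eV ✓

Therefore n = 13.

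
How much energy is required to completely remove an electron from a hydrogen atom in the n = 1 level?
13.61 eV

The ionization energy is the energy needed to remove the electron completely (n → ∞).

For hydrogen, E_n = -13.6057 eV / n².

At n = 1: E_1 = -13.6057 / 1² = -13.60570 eV
At n = ∞: E_∞ = 0 eV

Ionization energy = E_∞ - E_1 = 0 - (-13.60570) = 13.60570 eV
Ionization energy ≈ 13.61 eV

This is also called the binding energy of the electron in state n = 1.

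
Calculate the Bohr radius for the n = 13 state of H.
8.9431 nm (or 89.4309 Å)

The Bohr radius formula is:
r_n = n² a₀ / Z

where a₀ = 0.0529177 nm is the Bohr radius.

For H (Z = 1) at n = 13:
r_13 = 13² × 0.0529177 nm / 1
r_13 = 169 × 0.0529177 nm / 1
r_13 = 8.94309 nm / 1
r_13 = 8.9431 nm

The electron orbits at approximately 8.9431 nm from the nucleus.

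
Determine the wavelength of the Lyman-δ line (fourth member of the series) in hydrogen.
94.9235 nm

The lines of a series are numbered from the longest wavelength (smallest ΔE) outward; the fourth line is the transition from n = n_f + 4 to n_f.
The Lyman series has all transitions ending at n_f = 1.

For H, the fourth line (δ-line) is the jump from n = 5 to n = 1:
E_5 = -13.6057 / 5² = -0.544228 eV
E_1 = -13.6057 / 1² = -13.605700 eV
ΔE = E_5 - E_1 = 13.061472 eV

λ = hc/E = 1239.84 eV·nm / 13.061472 eV
λ = 94.9235 nm

This is the δ-line of the Lyman series in H.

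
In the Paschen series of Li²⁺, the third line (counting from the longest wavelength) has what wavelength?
121.502018 nm

The lines of a series are numbered from the longest wavelength (smallest ΔE) outward; the third line is the transition from n = n_f + 3 to n_f.
The Paschen series has all transitions ending at n_f = 3.

For Li²⁺ (Z = 3), the third line (γ-line) is the jump from n = 6 to n = 3:
E_6 = -13.6057 × 3² / 6² = -3.401425000 eV
E_3 = -13.6057 × 3² / 3² = -13.605700000 eV
ΔE = E_6 - E_3 = 10.204275000 eV

λ = hc/E = 1239.84 eV·nm / 10.204275000 eV
λ = 121.502018 nm

This is the γ-line of the Paschen series in Li²⁺.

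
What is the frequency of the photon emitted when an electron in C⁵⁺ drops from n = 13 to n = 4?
6.7014e+15 Hz

First, find the transition energy:
E_13 = -13.6057 × 6² / 13² = -2.898256 eV
E_4 = -13.6057 × 6² / 4² = -30.612825 eV
|ΔE| = |E_4 - E_13| = 27.714569 eV

Convert to Joules: E = 27.714569 eV × (1.602177 × 10⁻¹⁹ J/eV) = 4.440365e-18 J

Using E = hf:
f = E/h = 4.440365e-18 J / (6.62607 × 10⁻³⁴ J·s)
f = 6.7014e+15 Hz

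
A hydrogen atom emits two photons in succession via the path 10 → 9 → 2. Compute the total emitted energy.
3.265 eV

The energy levels of hydrogen are E_n = -13.6057 / n² eV.

First transition (10 → 9):
ΔE₁ = |E_9 - E_10|
ΔE₁ = |-0.167971605 - (-0.136057000)| = 0.031915 eV

Second transition (9 → 2):
ΔE₂ = |E_2 - E_9|
ΔE₂ = |-3.401425000 - (-0.167971605)| = 3.233453 eV

Total energy released:
E_total = ΔE₁ + ΔE₂ = 0.031915 + 3.233453 = 3.265 eV

Note: This equals the direct transition 10 → 2: 3.265 eV ✓
Energy is conserved regardless of the path taken.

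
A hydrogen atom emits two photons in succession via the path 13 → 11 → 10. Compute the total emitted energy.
0.056 eV

The energy levels of hydrogen are E_n = -13.6057 / n² eV.

First transition (13 → 11):
ΔE₁ = |E_11 - E_13|
ΔE₁ = |-0.112443802 - (-0.080507101)| = 0.031937 eV

Second transition (11 → 10):
ΔE₂ = |E_10 - E_11|
ΔE₂ = |-0.136057000 - (-0.112443802)| = 0.023613 eV

Total energy released:
E_total = ΔE₁ + ΔE₂ = 0.031937 + 0.023613 = 0.056 eV

Note: This equals the direct transition 13 → 10: 0.056 eV ✓
Energy is conserved regardless of the path taken.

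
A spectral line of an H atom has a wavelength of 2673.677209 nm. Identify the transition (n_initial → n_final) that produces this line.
n = 13 → n = 5

First, find the photon energy from the wavelength (hc = 1239.84 eV·nm):
E = hc/λ = 1239.84 eV·nm / 2673.677209 nm = 0.46372090 eV

The energy levels of hydrogen satisfy E_n = -13.6057 / n² eV, so an emission n_i → n_f releases
ΔE = 13.6057 × (1/n_f² − 1/n_i²) eV.

Setting ΔE equal to the photon energy:
1/n_f² − 1/n_i² = 0.46372090 / 13.6057 = 0.034082840

Since 1/n_i² must be positive, we need 1/n_f² > 0.034082840, i.e. n_f ≤ 5. For each allowed n_f, solve n_i = (1/n_f² − 0.034082840)^(−1/2) and check whether it is a whole number:
  n_f = 1: 1/n_i² = 1.000000000 − 0.034082840 = 0.965917160 → n_i = 1.017  (not an integer) ✗
  n_f = 2: 1/n_i² = 0.250000000 − 0.034082840 = 0.215917160 → n_i = 2.152  (not an integer) ✗
  n_f = 3: 1/n_i² = 0.111111111 − 0.034082840 = 0.077028271 → n_i = 3.603  (not an integer) ✗
  n_f = 4: 1/n_i² = 0.062500000 − 0.034082840 = 0.028417160 → n_i = 5.932  (not an integer) ✗
  n_f = 5: 1/n_i² = 0.040000000 − 0.034082840 = 0.005917160 → n_i = 13.000  → integer, n_i = 13 ✓

Only n_f = 5 gives an integer upper level, n_i = 13.

The transition is from n = 13 to n = 5 (emission).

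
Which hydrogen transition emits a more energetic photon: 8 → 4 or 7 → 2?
7 → 2

Calculate the energy for each transition:

Transition 8 → 4:
ΔE₁ = |E_4 - E_8| = |-13.6057/4² - (-13.6057/8²)|
ΔE₁ = |-0.85035625 - (-0.21258906)| = 0.63777 eV

Transition 7 → 2:
ΔE₂ = |E_2 - E_7| = |-13.6057/2² - (-13.6057/7²)|
ΔE₂ = |-3.40142500 - (-0.27766735)| = 3.12376 eV

Since 3.12376 eV > 0.63777 eV, the transition 7 → 2 emits the more energetic photon.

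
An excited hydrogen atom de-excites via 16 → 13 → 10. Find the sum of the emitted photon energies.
0.082910 eV

The energy levels of hydrogen are E_n = -13.6057 / n² eV.

First transition (16 → 13):
ΔE₁ = |E_13 - E_16|
ΔE₁ = |-0.080507100592 - (-0.053147265625)| = 0.027359835 eV

Second transition (13 → 10):
ΔE₂ = |E_10 - E_13|
ΔE₂ = |-0.136057000000 - (-0.080507100592)| = 0.055549899 eV

Total energy released:
E_total = ΔE₁ + ΔE₂ = 0.027359835 + 0.055549899 = 0.082910 eV

Note: This equals the direct transition 16 → 10: 0.082910 eV ✓
Energy is conserved regardless of the path taken.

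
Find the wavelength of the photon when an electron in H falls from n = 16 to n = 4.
1555.23 nm

First, find the transition energy using E_n = -13.6057 / n² eV:
E_16 = -13.6057 / 16² = -0.05314727 eV
E_4 = -13.6057 / 4² = -0.85035625 eV

Photon energy: |ΔE| = |E_4 - E_16| = 0.79720898 eV

Convert to wavelength using E = hc/λ with hc = 1239.84 eV·nm:
λ = hc/E = 1239.84 eV·nm / 0.79720898 eV
λ = 1555.23 nm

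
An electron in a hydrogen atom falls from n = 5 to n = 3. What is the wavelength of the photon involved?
1281.4666 nm

First, find the transition energy using E_n = -13.6057 / n² eV:
E_5 = -13.6057 / 5² = -0.5442280000 eV
E_3 = -13.6057 / 3² = -1.5117444444 eV

Photon energy: |ΔE| = |E_3 - E_5| = 0.9675164444 eV

Convert to wavelength using E = hc/λ with hc = 1239.84 eV·nm:
λ = hc/E = 1239.84 eV·nm / 0.9675164444 eV
λ = 1281.4666 nm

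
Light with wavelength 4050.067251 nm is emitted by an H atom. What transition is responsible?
n = 5 → n = 4

First, find the photon energy from the wavelength (hc = 1239.84 eV·nm):
E = hc/λ = 1239.84 eV·nm / 4050.067251 nm = 0.30612825 eV

The energy levels of hydrogen satisfy E_n = -13.6057 / n² eV, so an emission n_i → n_f releases
ΔE = 13.6057 × (1/n_f² − 1/n_i²) eV.

Setting ΔE equal to the photon energy:
1/n_f² − 1/n_i² = 0.30612825 / 13.6057 = 0.022500000

Since 1/n_i² must be positive, we need 1/n_f² > 0.022500000, i.e. n_f ≤ 6. For each allowed n_f, solve n_i = (1/n_f² − 0.022500000)^(−1/2) and check whether it is a whole number:
  n_f = 1: 1/n_i² = 1.000000000 − 0.022500000 = 0.977500000 → n_i = 1.011  (not an integer) ✗
  n_f = 2: 1/n_i² = 0.250000000 − 0.022500000 = 0.227500000 → n_i = 2.097  (not an integer) ✗
  n_f = 3: 1/n_i² = 0.111111111 − 0.022500000 = 0.088611111 → n_i = 3.359  (not an integer) ✗
  n_f = 4: 1/n_i² = 0.062500000 − 0.022500000 = 0.040000000 → n_i = 5.000  → integer, n_i = 5 ✓
  n_f = 5: 1/n_i² = 0.040000000 − 0.022500000 = 0.017500000 → n_i = 7.559  (not an integer) ✗
  n_f = 6: 1/n_i² = 0.027777778 − 0.022500000 = 0.005277778 → n_i = 13.765  (not an integer) ✗

Only n_f = 4 gives an integer upper level, n_i = 5.

The transition is from n = 5 to n = 4 (emission).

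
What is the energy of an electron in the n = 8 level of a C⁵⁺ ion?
-7.65 eV

For hydrogen-like ions, the energy levels scale with Z²:
E_n = -13.6057 Z² / n² eV

For C⁵⁺ (Z = 6) at n = 8:
E_8 = -13.6057 × 6² / 8²
E_8 = -13.6057 × 36 / 64
E_8 = -489.8052 / 64
E_8 = -7.65 eV

The energy is 36 times more negative than hydrogen at the same n due to the stronger nuclear charge.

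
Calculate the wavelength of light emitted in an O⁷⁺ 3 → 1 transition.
1.60 nm

First, find the transition energy using E_n = -13.6057 Z² / n² eV:
E_3 = -13.6057 × 8² / 3² = -96.7516 eV
E_1 = -13.6057 × 8² / 1² = -870.7648 eV

Photon energy: |ΔE| = |E_1 - E_3| = 774.0132 eV

Convert to wavelength using E = hc/λ with hc = 1239.84 eV·nm:
λ = hc/E = 1239.84 eV·nm / 774.0132 eV
λ = 1.60 nm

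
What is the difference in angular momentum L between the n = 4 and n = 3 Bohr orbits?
1.05457e-34 J·s (or 1ℏ)

In the Bohr model, L_n = nℏ where ℏ = 1.0545718e-34 J·s.

L_4 = 4ℏ = 4.2182872e-34 J·s
L_3 = 3ℏ = 3.1637154e-34 J·s

ΔL = L_4 - L_3 = (4 - 3)ℏ = 1ℏ
ΔL = 1 × 1.0545718e-34 J·s = 1.05457e-34 J·s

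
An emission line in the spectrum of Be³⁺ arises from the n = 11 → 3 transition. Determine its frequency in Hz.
5.41e+15 Hz

First, find the transition energy:
E_11 = -13.6057 × 4² / 11² = -1.7991 eV
E_3 = -13.6057 × 4² / 3² = -24.1879 eV
|ΔE| = |E_3 - E_11| = 22.3888 eV

Convert to Joules: E = 22.3888 eV × (1.602177 × 10⁻¹⁹ J/eV) = 3.5871e-18 J

Using E = hf:
f = E/h = 3.5871e-18 J / (6.62607 × 10⁻³⁴ J·s)
f = 5.41e+15 Hz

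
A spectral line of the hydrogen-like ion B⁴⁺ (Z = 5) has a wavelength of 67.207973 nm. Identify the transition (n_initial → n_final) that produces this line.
n = 11 → n = 4

First, find the photon energy from the wavelength (hc = 1239.84 eV·nm):
E = hc/λ = 1239.84 eV·nm / 67.207973 nm = 18.447811 eV

The energy levels of B⁴⁺ satisfy E_n = -13.6057 × 5² / n² eV, so an emission n_i → n_f releases
ΔE = 13.6057 × 5² × (1/n_f² − 1/n_i²) eV.

Setting ΔE equal to the photon energy:
1/n_f² − 1/n_i² = 18.447811 / (13.6057 × 5²) = 0.054235537

Since 1/n_i² must be positive, we need 1/n_f² > 0.054235537, i.e. n_f ≤ 4. For each allowed n_f, solve n_i = (1/n_f² − 0.054235537)^(−1/2) and check whether it is a whole number:
  n_f = 1: 1/n_i² = 1.000000000 − 0.054235537 = 0.945764463 → n_i = 1.028  (not an integer) ✗
  n_f = 2: 1/n_i² = 0.250000000 − 0.054235537 = 0.195764463 → n_i = 2.260  (not an integer) ✗
  n_f = 3: 1/n_i² = 0.111111111 − 0.054235537 = 0.056875574 → n_i = 4.193  (not an integer) ✗
  n_f = 4: 1/n_i² = 0.062500000 − 0.054235537 = 0.008264463 → n_i = 11.000  → integer, n_i = 11 ✓

Only n_f = 4 gives an integer upper level, n_i = 11.

The transition is from n = 11 to n = 4 (emission).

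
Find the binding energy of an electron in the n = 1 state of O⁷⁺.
870.765 eV

The ionization energy is the energy needed to remove the electron completely (n → ∞).

For a hydrogen-like ion with Z = 8, E_n = -13.6057 Z² / n² eV.

At n = 1: E_1 = -13.6057 × 8² / 1² = -870.764800 eV
At n = ∞: E_∞ = 0 eV

Ionization energy = E_∞ - E_1 = 0 - (-870.764800) = 870.764800 eV
Ionization energy ≈ 870.765 eV

This is also called the binding energy of the electron in state n = 1.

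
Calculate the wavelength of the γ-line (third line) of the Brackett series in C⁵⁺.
60.1374 nm

The lines of a series are numbered from the longest wavelength (smallest ΔE) outward; the third line is the transition from n = n_f + 3 to n_f.
The Brackett series has all transitions ending at n_f = 4.

For C⁵⁺ (Z = 6), the third line (γ-line) is the jump from n = 7 to n = 4:
E_7 = -13.6057 × 6² / 7² = -9.996024 eV
E_4 = -13.6057 × 6² / 4² = -30.612825 eV
ΔE = E_7 - E_4 = 20.616801 eV

λ = hc/E = 1239.84 eV·nm / 20.616801 eV
λ = 60.1374 nm

This is the γ-line of the Brackett series in C⁵⁺.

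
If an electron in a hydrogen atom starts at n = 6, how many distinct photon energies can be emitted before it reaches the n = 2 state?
10

The electron can occupy levels n = 2, 3, ..., 6 during de-excitation — that is m = 6 - 2 + 1 = 5 distinct levels.

The number of distinct spectral lines equals the number of ways to choose 2 of these m levels (each pair gives one possible emission transition):

Number of lines = m(m-1)/2 = 5×4/2 = 10

These correspond to all possible transitions between the 5 levels:
6 → 5, 6 → 4, 6 → 3, 6 → 2, 5 → 4, 5 → 3, 5 → 2, 4 → 3...

Each transition produces a photon with a unique energy (and thus wavelength). This count does not depend on Z.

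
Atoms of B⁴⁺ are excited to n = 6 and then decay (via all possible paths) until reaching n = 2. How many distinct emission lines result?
10

The electron can occupy levels n = 2, 3, ..., 6 during de-excitation — that is m = 6 - 2 + 1 = 5 distinct levels.

The number of distinct spectral lines equals the number of ways to choose 2 of these m levels (each pair gives one possible emission transition):

Number of lines = m(m-1)/2 = 5×4/2 = 10

These correspond to all possible transitions between the 5 levels:
6 → 5, 6 → 4, 6 → 3, 6 → 2, 5 → 4, 5 → 3, 5 → 2, 4 → 3...

Each transition produces a photon with a unique energy (and thus wavelength). This count does not depend on Z.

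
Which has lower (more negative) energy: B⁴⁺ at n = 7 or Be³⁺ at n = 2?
Be³⁺ at n = 2 (E = -54.42280 eV)

Using E_n = -13.6057 Z² / n² eV:

B⁴⁺ (Z = 5) at n = 7:
E = -13.6057 × 5² / 7² = -13.6057 × 25 / 49 = -6.94168367 eV

Be³⁺ (Z = 4) at n = 2:
E = -13.6057 × 4² / 2² = -13.6057 × 16 / 4 = -54.42280000 eV

Since -54.42280000 eV < -6.94168367 eV,
Be³⁺ at n = 2 is more tightly bound (requires more energy to ionize).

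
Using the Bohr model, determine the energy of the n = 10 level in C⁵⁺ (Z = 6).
-4.89805 eV

For hydrogen-like ions, the energy levels scale with Z²:
E_n = -13.6057 Z² / n² eV

For C⁵⁺ (Z = 6) at n = 10:
E_10 = -13.6057 × 6² / 10²
E_10 = -13.6057 × 36 / 100
E_10 = -489.8052 / 100
E_10 = -4.89805 eV

The energy is 36 times more negative than hydrogen at the same n due to the stronger nuclear charge.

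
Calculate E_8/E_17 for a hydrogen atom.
4.515625

Using E_n = -13.6057 Z² / n² eV with Z = 1:

E_8 = -13.6057 / 8² = -13.6057 / 64 = -0.21258906 eV
E_17 = -13.6057 / 17² = -13.6057 / 289 = -0.04707855 eV

The ratio is:
E_8/E_17 = (-0.21258906) / (-0.04707855)
E_8/E_17 = (-13.6057/64) / (-13.6057/289)
E_8/E_17 = 289/64
E_8/E_17 = 4.515625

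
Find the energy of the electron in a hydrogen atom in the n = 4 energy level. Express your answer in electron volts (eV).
-0.850356 eV

The energy levels of a hydrogen-like atom are given by:
E_n = -13.6057 eV / n²

For n = 4:
E_4 = -13.6057 eV / 4²
E_4 = -13.6057 eV / 16
E_4 = -0.850356 eV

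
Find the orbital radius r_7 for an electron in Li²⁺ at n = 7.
0.864323 nm (or 8.643228 Å)

The Bohr radius formula is:
r_n = n² a₀ / Z

where a₀ = 0.052917721 nm is the Bohr radius.

For Li²⁺ (Z = 3) at n = 7:
r_7 = 7² × 0.052917721 nm / 3
r_7 = 49 × 0.052917721 nm / 3
r_7 = 2.5929683 nm / 3
r_7 = 0.864323 nm

The electron orbits at approximately 0.864323 nm from the nucleus.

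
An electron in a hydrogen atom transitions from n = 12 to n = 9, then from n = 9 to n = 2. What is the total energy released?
3.3069 eV

The energy levels of hydrogen are E_n = -13.6057 / n² eV.

First transition (12 → 9):
ΔE₁ = |E_9 - E_12|
ΔE₁ = |-0.1679716049 - (-0.0944840278)| = 0.0734876 eV

Second transition (9 → 2):
ΔE₂ = |E_2 - E_9|
ΔE₂ = |-3.4014250000 - (-0.1679716049)| = 3.2334534 eV

Total energy released:
E_total = ΔE₁ + ΔE₂ = 0.0734876 + 3.2334534 = 3.3069 eV

Note: This equals the direct transition 12 → 2: 3.3069 eV ✓
Energy is conserved regardless of the path taken.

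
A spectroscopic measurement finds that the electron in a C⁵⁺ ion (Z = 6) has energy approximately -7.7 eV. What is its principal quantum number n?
n = 8

The exact energy levels follow E_n = -13.6057 Z² / n² eV with Z = 6.

The measured value (-7.7 eV) is reported to only 2 significant figures, so we must test candidate n values and see which one matches to that precision.

Candidate energies:
  n = 6:  E = -13.6057 × 6² / 6² = -13.60570 eV
  n = 7:  E = -13.6057 × 6² / 7² = -9.99602 eV
  n = 8:  E = -13.6057 × 6² / 8² = -7.65321 eV  ← matches
  n = 9:  E = -13.6057 × 6² / 9² = -6.04698 eV
  n = 10:  E = -13.6057 × 6² / 10² = -4.89805 eV

Checking against the measurement of -7.7 eV (2 sig figs), only n = 8 agrees:
E_8 = -7.65321 eV, which rounds to -7.7 eV ✓

Therefore n = 8.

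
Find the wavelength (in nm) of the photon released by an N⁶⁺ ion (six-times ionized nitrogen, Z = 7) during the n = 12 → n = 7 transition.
138.129 nm

First, find the transition energy using E_n = -13.6057 Z² / n² eV:
E_12 = -13.6057 × 7² / 12² = -4.6297174 eV
E_7 = -13.6057 × 7² / 7² = -13.6057000 eV

Photon energy: |ΔE| = |E_7 - E_12| = 8.9759826 eV

Convert to wavelength using E = hc/λ with hc = 1239.84 eV·nm:
λ = hc/E = 1239.84 eV·nm / 8.9759826 eV
λ = 138.129 nm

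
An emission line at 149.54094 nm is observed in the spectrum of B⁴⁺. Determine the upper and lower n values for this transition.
n = 8 → n = 5

First, find the photon energy from the wavelength (hc = 1239.84 eV·nm):
E = hc/λ = 1239.84 eV·nm / 149.54094 nm = 8.2909737 eV

The energy levels of B⁴⁺ satisfy E_n = -13.6057 × 5² / n² eV, so an emission n_i → n_f releases
ΔE = 13.6057 × 5² × (1/n_f² − 1/n_i²) eV.

Setting ΔE equal to the photon energy:
1/n_f² − 1/n_i² = 8.2909737 / (13.6057 × 5²) = 0.024375001

Since 1/n_i² must be positive, we need 1/n_f² > 0.024375001, i.e. n_f ≤ 6. For each allowed n_f, solve n_i = (1/n_f² − 0.024375001)^(−1/2) and check whether it is a whole number:
  n_f = 1: 1/n_i² = 1.000000000 − 0.024375001 = 0.975624999 → n_i = 1.012  (not an integer) ✗
  n_f = 2: 1/n_i² = 0.250000000 − 0.024375001 = 0.225624999 → n_i = 2.105  (not an integer) ✗
  n_f = 3: 1/n_i² = 0.111111111 − 0.024375001 = 0.086736110 → n_i = 3.395  (not an integer) ✗
  n_f = 4: 1/n_i² = 0.062500000 − 0.024375001 = 0.038124999 → n_i = 5.121  (not an integer) ✗
  n_f = 5: 1/n_i² = 0.040000000 − 0.024375001 = 0.015624999 → n_i = 8.000  → integer, n_i = 8 ✓
  n_f = 6: 1/n_i² = 0.027777778 − 0.024375001 = 0.003402777 → n_i = 17.143  (not an integer) ✗

Only n_f = 5 gives an integer upper level, n_i = 8.

The transition is from n = 8 to n = 5 (emission).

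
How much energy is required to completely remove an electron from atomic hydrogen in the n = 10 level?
0.14 eV

The ionization energy is the energy needed to remove the electron completely (n → ∞).

For hydrogen, E_n = -13.6057 eV / n².

At n = 10: E_10 = -13.6057 / 10² = -0.13606 eV
At n = ∞: E_∞ = 0 eV

Ionization energy = E_∞ - E_10 = 0 - (-0.13606) = 0.13606 eV
Ionization energy ≈ 0.14 eV

This is also called the binding energy of the electron in state n = 10.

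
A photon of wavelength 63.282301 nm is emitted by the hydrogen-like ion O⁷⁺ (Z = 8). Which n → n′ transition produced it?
n = 5 → n = 4

First, find the photon energy from the wavelength (hc = 1239.84 eV·nm):
E = hc/λ = 1239.84 eV·nm / 63.282301 nm = 19.592208 eV

The energy levels of O⁷⁺ satisfy E_n = -13.6057 × 8² / n² eV, so an emission n_i → n_f releases
ΔE = 13.6057 × 8² × (1/n_f² − 1/n_i²) eV.

Setting ΔE equal to the photon energy:
1/n_f² − 1/n_i² = 19.592208 / (13.6057 × 8²) = 0.022500000

Since 1/n_i² must be positive, we need 1/n_f² > 0.022500000, i.e. n_f ≤ 6. For each allowed n_f, solve n_i = (1/n_f² − 0.022500000)^(−1/2) and check whether it is a whole number:
  n_f = 1: 1/n_i² = 1.000000000 − 0.022500000 = 0.977500000 → n_i = 1.011  (not an integer) ✗
  n_f = 2: 1/n_i² = 0.250000000 − 0.022500000 = 0.227500000 → n_i = 2.097  (not an integer) ✗
  n_f = 3: 1/n_i² = 0.111111111 − 0.022500000 = 0.088611111 → n_i = 3.359  (not an integer) ✗
  n_f = 4: 1/n_i² = 0.062500000 − 0.022500000 = 0.040000000 → n_i = 5.000  → integer, n_i = 5 ✓
  n_f = 5: 1/n_i² = 0.040000000 − 0.022500000 = 0.017500000 → n_i = 7.559  (not an integer) ✗
  n_f = 6: 1/n_i² = 0.027777778 − 0.022500000 = 0.005277778 → n_i = 13.765  (not an integer) ✗

Only n_f = 4 gives an integer upper level, n_i = 5.

The transition is from n = 5 to n = 4 (emission).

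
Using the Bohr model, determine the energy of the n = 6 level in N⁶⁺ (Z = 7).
-18.51887 eV

For hydrogen-like ions, the energy levels scale with Z²:
E_n = -13.6057 Z² / n² eV

For N⁶⁺ (Z = 7) at n = 6:
E_6 = -13.6057 × 7² / 6²
E_6 = -13.6057 × 49 / 36
E_6 = -666.6793 / 36
E_6 = -18.51887 eV

The energy is 49 times more negative than hydrogen at the same n due to the stronger nuclear charge.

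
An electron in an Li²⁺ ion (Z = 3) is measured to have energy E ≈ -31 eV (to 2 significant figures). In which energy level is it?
n = 2

The exact energy levels follow E_n = -13.6057 Z² / n² eV with Z = 3.

The measured value (-31 eV) is reported to only 2 significant figures, so we must test candidate n values and see which one matches to that precision.

Candidate energies:
  n = 1:  E = -13.6057 × 3² / 1² = -122.45130 eV
  n = 2:  E = -13.6057 × 3² / 2² = -30.61283 eV  ← matches
  n = 3:  E = -13.6057 × 3² / 3² = -13.60570 eV
  n = 4:  E = -13.6057 × 3² / 4² = -7.65321 eV

Checking against the measurement of -31 eV (2 sig figs), only n = 2 agrees:
E_2 = -30.61283 eV, which rounds to -31 eV ✓

Therefore n = 2.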